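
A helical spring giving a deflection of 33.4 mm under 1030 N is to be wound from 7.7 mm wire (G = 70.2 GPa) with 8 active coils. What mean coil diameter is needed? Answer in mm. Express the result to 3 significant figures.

Required rate k = F/δ = 1030/33.4 = 30.838 N/mm
D = (Gd⁴/(8N_a·k))^(1/3) = (70.2×10³·7.7⁴/(8·8·30.838))^(1/3)
  = (125034)^(1/3) = 50.0046 mm

50.0 mm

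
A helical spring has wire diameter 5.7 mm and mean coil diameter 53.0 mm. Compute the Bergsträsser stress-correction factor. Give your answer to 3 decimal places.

C = D/d = 53.0/5.7 = 9.2982
K_B = (4C+2)/(4C−3) = 39.193/34.193 = 1.1462

1.146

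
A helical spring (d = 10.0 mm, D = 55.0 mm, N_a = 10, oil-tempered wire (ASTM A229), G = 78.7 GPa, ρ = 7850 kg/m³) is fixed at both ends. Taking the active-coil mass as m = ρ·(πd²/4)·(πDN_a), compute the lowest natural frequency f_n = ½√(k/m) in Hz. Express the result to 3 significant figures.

k = Gd⁴/(8D³N_a) = (78.7×10³)(10.0⁴)/(8·55.0³·10) = 59.128 N/mm = 59128 N/m
Wire length L = πDN_a = π·55.0·10 = 1727.9 mm
m = ρ·(πd²/4)·L = 7850 × 78.54×10⁻⁶ m² × 1.7279 m = 1.0653 kg
f_n = ½√(k/m) = 0.5·√(59128/1.0653) = 0.5·√(55504) = 117.8 Hz

118 Hz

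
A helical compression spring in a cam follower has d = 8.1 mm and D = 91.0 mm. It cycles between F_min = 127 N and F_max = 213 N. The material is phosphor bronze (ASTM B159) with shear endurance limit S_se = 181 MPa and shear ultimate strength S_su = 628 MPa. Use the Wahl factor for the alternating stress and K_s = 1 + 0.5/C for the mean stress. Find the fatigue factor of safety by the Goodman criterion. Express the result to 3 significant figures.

4.16

C = D/d = 91.0/8.1 = 11.2346; K_W = (4C−1)/(4C−4)+0.615/C = 1.1280; K_s = 1+0.5/C = 1.0445
F_a = (F_max−F_min)/2 = 43 N; F_m = (F_max+F_min)/2 = 170 N
τ_a = K_W·8F_aD/(πd³) = 1.1280 × 18.75 = 21.15 MPa
τ_m = K_s·8F_mD/(πd³) = 1.0445 × 74.127 = 77.426 MPa
Goodman: 1/n_f = τ_a/S_se + τ_m/S_su = 21.15/181 + 77.426/628 = 0.11685 + 0.12329 = 0.24014
n_f = 1/0.24014 = 4.164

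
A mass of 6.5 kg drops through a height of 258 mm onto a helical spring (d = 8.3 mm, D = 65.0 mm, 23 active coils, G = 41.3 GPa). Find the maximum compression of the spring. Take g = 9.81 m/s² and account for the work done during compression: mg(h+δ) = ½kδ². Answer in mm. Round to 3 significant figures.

110 mm

k = Gd⁴/(8D³N_a) = (41.3×10³)(8.3⁴)/(8·65.0³·23) = 3.8789 N/mm
W = mg = 6.5 × 9.81 = 63.765 N
½kδ² − Wδ − Wh = 0 → δ = (W + √(W² + 2kWh))/k
δ = (63.765 + √(4066 + 127625))/3.8789 = (63.765 + 362.89)/3.8789 = 110 mm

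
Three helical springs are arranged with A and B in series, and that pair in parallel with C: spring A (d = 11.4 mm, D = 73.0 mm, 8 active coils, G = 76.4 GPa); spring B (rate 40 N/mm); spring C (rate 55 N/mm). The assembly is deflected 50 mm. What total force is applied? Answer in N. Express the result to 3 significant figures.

k_A = Gd⁴/(8D³N_a) = (76.4×10³)(11.4⁴)/(8·73.0³·8) = 51.828 N/mm
Springs A,B series: k_AB = 1/(1/51.828+1/40) = 22.576 N/mm; parallel with C: k_eq = 22.576+55 = 77.576 N/mm
F = k_eq·δ = 77.576·50 = 3878.8 N

3880 N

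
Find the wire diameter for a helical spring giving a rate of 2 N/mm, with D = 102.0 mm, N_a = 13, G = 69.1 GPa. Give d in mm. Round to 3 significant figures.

d = (8D³N_a·k / G)^(1/4) = (8·102.0³·13·2 / (69.1×10³))^0.25
  = (3194.4)^0.25 = 7.5179 mm

7.52 mm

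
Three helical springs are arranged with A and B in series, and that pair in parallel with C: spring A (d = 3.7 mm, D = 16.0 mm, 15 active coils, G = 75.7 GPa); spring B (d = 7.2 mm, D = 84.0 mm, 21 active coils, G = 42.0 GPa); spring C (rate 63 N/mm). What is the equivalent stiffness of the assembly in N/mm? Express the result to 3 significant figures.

k_A = Gd⁴/(8D³N_a) = (75.7×10³)(3.7⁴)/(8·16.0³·15) = 28.864 N/mm
k_B = Gd⁴/(8D³N_a) = (42.0×10³)(7.2⁴)/(8·84.0³·21) = 1.1335 N/mm
Springs A,B series: k_AB = 1/(1/28.864+1/1.1335) = 1.0907 N/mm; parallel with C: k_eq = 1.0907+63 = 64.091 N/mm

64.1 N/mm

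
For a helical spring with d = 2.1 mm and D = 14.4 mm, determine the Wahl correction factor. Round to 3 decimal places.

C = D/d = 14.4/2.1 = 6.8571
K_W = (4C−1)/(4C−4) + 0.615/C = 26.429/23.429 + 0.0897 = 1.2177

1.218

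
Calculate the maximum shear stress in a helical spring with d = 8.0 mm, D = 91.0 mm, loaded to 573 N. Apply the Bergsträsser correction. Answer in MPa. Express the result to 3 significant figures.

Spring index C = D/d = 91.0/8.0 = 11.3750
K_B = (4C+2)/(4C−3) = 47.500/42.500 = 1.1176
τ₀ = 8FD/(πd³) = 8·573·91.0/(π·8.0³) = 417144/1608.5 = 259.34 MPa
τ_max = K·τ₀ = 1.1176 × 259.34 = 289.85 MPa

290 MPa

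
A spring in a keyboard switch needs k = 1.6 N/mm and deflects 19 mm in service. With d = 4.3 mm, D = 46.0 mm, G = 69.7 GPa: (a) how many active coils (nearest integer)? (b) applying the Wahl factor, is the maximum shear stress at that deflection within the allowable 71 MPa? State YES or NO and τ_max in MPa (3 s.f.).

N_a = Gd⁴/(8D³k) = (69.7×10³)(4.3⁴)/(8·46.0³·1.6) = 19.13 → N_a = 19
Actual rate k = Gd⁴/(8D³·19) = 1.6106 N/mm
Working load F = kδ = 1.6106·19 = 30.602 N
C = 46.0/4.3 = 10.6977; K_W = (4C−1)/(4C−4)+0.615/C = 1.1348
τ_max = K_W·8FD/(πd³) = 1.1348·45.085 = 51.164 MPa
τ_max ≤ 71 MPa → acceptable

(a) 19 coils; (b) YES, τ_max = 51.2 MPa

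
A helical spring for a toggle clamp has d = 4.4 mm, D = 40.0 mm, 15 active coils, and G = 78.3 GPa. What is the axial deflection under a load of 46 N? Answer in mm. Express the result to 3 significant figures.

k = Gd⁴/(8D³N_a) = (78.3×10³)(4.4⁴)/(8·40.0³·15) = 3.8213 N/mm
δ = F/k = 46 / 3.8213 = 12.038 mm

12.0 mm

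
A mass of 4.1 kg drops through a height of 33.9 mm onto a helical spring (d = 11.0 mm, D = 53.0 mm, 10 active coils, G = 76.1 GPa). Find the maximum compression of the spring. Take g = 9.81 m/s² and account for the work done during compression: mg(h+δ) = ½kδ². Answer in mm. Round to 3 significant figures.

5.85 mm

k = Gd⁴/(8D³N_a) = (76.1×10³)(11.0⁴)/(8·53.0³·10) = 93.549 N/mm
W = mg = 4.1 × 9.81 = 40.221 N
½kδ² − Wδ − Wh = 0 → δ = (W + √(W² + 2kWh))/k
δ = (40.221 + √(1617.7 + 255106))/93.549 = (40.221 + 506.68)/93.549 = 5.8462 mm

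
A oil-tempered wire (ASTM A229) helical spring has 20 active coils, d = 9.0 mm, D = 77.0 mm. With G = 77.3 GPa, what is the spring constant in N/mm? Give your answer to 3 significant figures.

k = Gd⁴/(8D³N_a) = (77.3×10³ × 9.0⁴) / (8 × 77.0³ × 20)
  = 5.07165e+08 / 7.30453e+07 = 6.9432 N/mm

6.94 N/mm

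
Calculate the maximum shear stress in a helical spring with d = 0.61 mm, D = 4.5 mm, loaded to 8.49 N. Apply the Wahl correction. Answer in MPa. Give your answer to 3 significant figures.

515 MPa

Spring index C = D/d = 4.5/0.61 = 7.3770
K_W = (4C−1)/(4C−4) + 0.615/C = 28.508/25.508 + 0.0834 = 1.2010
τ₀ = 8FD/(πd³) = 8·8.49·4.5/(π·0.61³) = 305.64/0.71308 = 428.62 MPa
τ_max = K·τ₀ = 1.2010 × 428.62 = 514.76 MPa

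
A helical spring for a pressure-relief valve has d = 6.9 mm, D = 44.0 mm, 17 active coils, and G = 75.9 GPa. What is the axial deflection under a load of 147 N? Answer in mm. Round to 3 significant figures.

9.90 mm

k = Gd⁴/(8D³N_a) = (75.9×10³)(6.9⁴)/(8·44.0³·17) = 14.851 N/mm
δ = F/k = 147 / 14.851 = 9.8987 mm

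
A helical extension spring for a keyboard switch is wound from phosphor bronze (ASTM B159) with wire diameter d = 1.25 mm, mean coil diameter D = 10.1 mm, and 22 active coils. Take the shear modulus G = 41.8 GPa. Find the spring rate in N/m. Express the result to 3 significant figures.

k = Gd⁴/(8D³N_a) = (41.8×10³ × 1.25⁴) / (8 × 10.1³ × 22)
  = 102051 / 181333 = 0.56278 N/mm = 562.78 N/m

563 N/m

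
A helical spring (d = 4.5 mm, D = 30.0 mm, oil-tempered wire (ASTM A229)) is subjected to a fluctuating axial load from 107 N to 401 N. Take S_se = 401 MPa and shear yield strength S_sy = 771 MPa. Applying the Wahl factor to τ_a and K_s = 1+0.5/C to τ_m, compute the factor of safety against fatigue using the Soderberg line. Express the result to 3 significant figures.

C = D/d = 30.0/4.5 = 6.6667; K_W = (4C−1)/(4C−4)+0.615/C = 1.2246; K_s = 1+0.5/C = 1.0750
F_a = (F_max−F_min)/2 = 147 N; F_m = (F_max+F_min)/2 = 254 N
τ_a = K_W·8F_aD/(πd³) = 1.2246 × 123.24 = 150.92 MPa
τ_m = K_s·8F_mD/(πd³) = 1.0750 × 212.94 = 228.91 MPa
Soderberg: 1/n_f = τ_a/S_se + τ_m/S_sy = 150.92/401 + 228.91/771 = 0.37635 + 0.29690 = 0.67325
n_f = 1/0.67325 = 1.485

1.49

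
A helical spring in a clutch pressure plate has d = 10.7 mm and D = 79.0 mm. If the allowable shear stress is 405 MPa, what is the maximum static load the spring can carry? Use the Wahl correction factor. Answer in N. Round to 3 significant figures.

2050 N

C = D/d = 79.0/10.7 = 7.3832
K_W = (4C−1)/(4C−4) + 0.615/C = 28.533/25.533 + 0.0833 = 1.2008
τ_max = K·8FD/(πd³) → F_max = τ_allow·πd³/(8DK)
F_max = 405·π·10.7³/(8·79.0·1.2008) = 1.5587e+06/758.9 = 2053.9 N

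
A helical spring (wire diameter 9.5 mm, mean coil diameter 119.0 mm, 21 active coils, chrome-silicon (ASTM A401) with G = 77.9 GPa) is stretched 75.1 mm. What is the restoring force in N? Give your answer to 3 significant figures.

168 N

k = Gd⁴/(8D³N_a) = (77.9×10³)(9.5⁴)/(8·119.0³·21) = 2.2412 N/mm
F = k·δ = 2.2412 × 75.1 = 168.31 N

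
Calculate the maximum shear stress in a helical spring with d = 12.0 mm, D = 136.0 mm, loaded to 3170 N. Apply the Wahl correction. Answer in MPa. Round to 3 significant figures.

716 MPa

Spring index C = D/d = 136.0/12.0 = 11.3333
K_W = (4C−1)/(4C−4) + 0.615/C = 44.333/41.333 + 0.0543 = 1.1268
τ₀ = 8FD/(πd³) = 8·3170·136.0/(π·12.0³) = 3.44896e+06/5428.7 = 635.32 MPa
τ_max = K·τ₀ = 1.1268 × 635.32 = 715.91 MPa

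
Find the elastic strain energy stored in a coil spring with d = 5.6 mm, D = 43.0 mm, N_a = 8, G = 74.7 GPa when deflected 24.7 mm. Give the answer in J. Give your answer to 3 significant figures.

k = Gd⁴/(8D³N_a) = (74.7×10³)(5.6⁴)/(8·43.0³·8) = 14.437 N/mm
U = ½kδ² = 0.5 × 14.437 × 24.7² = 4404 N·mm = 4.404 J

4.40 J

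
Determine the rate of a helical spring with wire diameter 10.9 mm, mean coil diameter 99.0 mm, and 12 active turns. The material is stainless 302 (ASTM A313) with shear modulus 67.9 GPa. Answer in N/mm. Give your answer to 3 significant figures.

10.3 N/mm

k = Gd⁴/(8D³N_a) = (67.9×10³ × 10.9⁴) / (8 × 99.0³ × 12)
  = 9.58464e+08 / 9.31487e+07 = 10.29 N/mm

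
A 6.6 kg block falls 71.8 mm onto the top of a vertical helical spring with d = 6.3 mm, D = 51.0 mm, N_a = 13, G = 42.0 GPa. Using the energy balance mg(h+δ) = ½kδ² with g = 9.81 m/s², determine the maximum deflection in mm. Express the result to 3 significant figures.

k = Gd⁴/(8D³N_a) = (42.0×10³)(6.3⁴)/(8·51.0³·13) = 4.7959 N/mm
W = mg = 6.6 × 9.81 = 64.746 N
½kδ² − Wδ − Wh = 0 → δ = (W + √(W² + 2kWh))/k
δ = (64.746 + √(4192 + 44589.7))/4.7959 = (64.746 + 220.87)/4.7959 = 59.554 mm

59.6 mm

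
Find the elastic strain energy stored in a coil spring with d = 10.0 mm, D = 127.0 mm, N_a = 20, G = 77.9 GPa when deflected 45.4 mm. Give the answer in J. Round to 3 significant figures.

2.45 J

k = Gd⁴/(8D³N_a) = (77.9×10³)(10.0⁴)/(8·127.0³·20) = 2.3769 N/mm
U = ½kδ² = 0.5 × 2.3769 × 45.4² = 2449.6 N·mm = 2.4496 J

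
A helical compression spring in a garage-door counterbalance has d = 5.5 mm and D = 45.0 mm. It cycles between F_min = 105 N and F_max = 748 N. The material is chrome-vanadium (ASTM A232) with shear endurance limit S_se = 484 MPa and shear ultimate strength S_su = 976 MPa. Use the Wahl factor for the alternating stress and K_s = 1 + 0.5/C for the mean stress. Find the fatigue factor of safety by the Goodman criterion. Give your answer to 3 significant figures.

1.16

C = D/d = 45.0/5.5 = 8.1818; K_W = (4C−1)/(4C−4)+0.615/C = 1.1796; K_s = 1+0.5/C = 1.0611
F_a = (F_max−F_min)/2 = 321.5 N; F_m = (F_max+F_min)/2 = 426.5 N
τ_a = K_W·8F_aD/(πd³) = 1.1796 × 221.43 = 261.2 MPa
τ_m = K_s·8F_mD/(πd³) = 1.0611 × 293.75 = 311.71 MPa
Goodman: 1/n_f = τ_a/S_se + τ_m/S_su = 261.2/484 + 311.71/976 = 0.53968 + 0.31937 = 0.85905
n_f = 1/0.85905 = 1.164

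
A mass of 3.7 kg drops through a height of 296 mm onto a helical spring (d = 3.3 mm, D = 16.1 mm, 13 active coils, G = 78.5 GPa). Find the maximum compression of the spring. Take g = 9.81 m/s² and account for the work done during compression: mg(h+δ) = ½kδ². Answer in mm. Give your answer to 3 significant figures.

k = Gd⁴/(8D³N_a) = (78.5×10³)(3.3⁴)/(8·16.1³·13) = 21.449 N/mm
W = mg = 3.7 × 9.81 = 36.297 N
½kδ² − Wδ − Wh = 0 → δ = (W + √(W² + 2kWh))/k
δ = (36.297 + √(1317.5 + 460900))/21.449 = (36.297 + 679.87)/21.449 = 33.389 mm

33.4 mm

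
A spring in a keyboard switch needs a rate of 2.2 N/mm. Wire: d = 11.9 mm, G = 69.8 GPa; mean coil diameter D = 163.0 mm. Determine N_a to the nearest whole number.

18

N_a = Gd⁴/(8D³k) = (69.8×10³ × 11.9⁴)/(8 × 163.0³ × 2.2)
    = 1.39973e+09 / 7.62211e+07 = 18.36 → 18 coils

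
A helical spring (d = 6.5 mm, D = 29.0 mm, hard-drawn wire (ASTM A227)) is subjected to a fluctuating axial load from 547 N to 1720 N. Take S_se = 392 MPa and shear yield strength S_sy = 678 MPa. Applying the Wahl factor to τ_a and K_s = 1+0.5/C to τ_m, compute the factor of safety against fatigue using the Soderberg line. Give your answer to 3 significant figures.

0.957

C = D/d = 29.0/6.5 = 4.4615; K_W = (4C−1)/(4C−4)+0.615/C = 1.3545; K_s = 1+0.5/C = 1.1121
F_a = (F_max−F_min)/2 = 586.5 N; F_m = (F_max+F_min)/2 = 1133.5 N
τ_a = K_W·8F_aD/(πd³) = 1.3545 × 157.71 = 213.62 MPa
τ_m = K_s·8F_mD/(πd³) = 1.1121 × 304.8 = 338.96 MPa
Soderberg: 1/n_f = τ_a/S_se + τ_m/S_sy = 213.62/392 + 338.96/678 = 0.54496 + 0.49994 = 1.0449
n_f = 1/1.0449 = 0.957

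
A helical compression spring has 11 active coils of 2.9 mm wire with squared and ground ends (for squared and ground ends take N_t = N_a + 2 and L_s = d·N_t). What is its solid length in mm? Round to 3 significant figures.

37.7 mm

squared and ground ends: N_t = N_a + 2 = 11 + 2 = 13
L_s = d·N_t = 2.9 × 13 = 37.7 mm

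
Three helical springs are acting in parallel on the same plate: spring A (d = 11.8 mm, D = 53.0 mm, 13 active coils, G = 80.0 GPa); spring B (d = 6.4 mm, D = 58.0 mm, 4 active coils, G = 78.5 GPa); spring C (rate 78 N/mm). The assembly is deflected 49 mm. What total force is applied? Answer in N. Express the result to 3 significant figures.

k_A = Gd⁴/(8D³N_a) = (80.0×10³)(11.8⁴)/(8·53.0³·13) = 100.17 N/mm
k_B = Gd⁴/(8D³N_a) = (78.5×10³)(6.4⁴)/(8·58.0³·4) = 21.094 N/mm
Parallel: k_eq = 100.17 + 21.094 + 78 = 199.27 N/mm
F = k_eq·δ = 199.27·49 = 9764.1 N

9760 N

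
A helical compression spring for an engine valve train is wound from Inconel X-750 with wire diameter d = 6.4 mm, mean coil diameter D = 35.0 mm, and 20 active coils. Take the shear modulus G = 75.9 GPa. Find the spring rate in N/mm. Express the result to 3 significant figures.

18.6 N/mm

k = Gd⁴/(8D³N_a) = (75.9×10³ × 6.4⁴) / (8 × 35.0³ × 20)
  = 1.27339e+08 / 6.86e+06 = 18.563 N/mm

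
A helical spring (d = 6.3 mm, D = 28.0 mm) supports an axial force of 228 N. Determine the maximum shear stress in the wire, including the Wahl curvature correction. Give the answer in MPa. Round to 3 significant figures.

Spring index C = D/d = 28.0/6.3 = 4.4444
K_W = (4C−1)/(4C−4) + 0.615/C = 16.778/13.778 + 0.1384 = 1.3561
τ₀ = 8FD/(πd³) = 8·228·28.0/(π·6.3³) = 51072/785.55 = 65.015 MPa
τ_max = K·τ₀ = 1.3561 × 65.015 = 88.167 MPa

88.2 MPa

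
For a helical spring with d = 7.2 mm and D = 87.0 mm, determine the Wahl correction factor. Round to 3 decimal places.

1.119

C = D/d = 87.0/7.2 = 12.0833
K_W = (4C−1)/(4C−4) + 0.615/C = 47.333/44.333 + 0.0509 = 1.1186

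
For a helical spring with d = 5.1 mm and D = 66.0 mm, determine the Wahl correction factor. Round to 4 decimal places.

1.1103

C = D/d = 66.0/5.1 = 12.9412
K_W = (4C−1)/(4C−4) + 0.615/C = 50.765/47.765 + 0.0475 = 1.1103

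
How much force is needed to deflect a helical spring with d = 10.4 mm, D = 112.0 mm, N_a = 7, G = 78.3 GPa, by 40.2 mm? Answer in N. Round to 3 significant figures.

k = Gd⁴/(8D³N_a) = (78.3×10³)(10.4⁴)/(8·112.0³·7) = 11.643 N/mm
F = k·δ = 11.643 × 40.2 = 468.04 N

468 N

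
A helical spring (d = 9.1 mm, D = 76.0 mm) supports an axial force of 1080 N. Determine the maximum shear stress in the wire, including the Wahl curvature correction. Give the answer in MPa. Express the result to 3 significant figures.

Spring index C = D/d = 76.0/9.1 = 8.3516
K_W = (4C−1)/(4C−4) + 0.615/C = 32.407/29.407 + 0.0736 = 1.1757
τ₀ = 8FD/(πd³) = 8·1080·76.0/(π·9.1³) = 656640/2367.4 = 277.37 MPa
τ_max = K·τ₀ = 1.1757 × 277.37 = 326.09 MPa

326 MPa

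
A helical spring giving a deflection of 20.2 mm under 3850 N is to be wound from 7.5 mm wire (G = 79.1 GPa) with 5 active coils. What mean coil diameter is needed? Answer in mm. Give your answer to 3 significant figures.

32.0 mm

Required rate k = F/δ = 3850/20.2 = 190.59 N/mm
D = (Gd⁴/(8N_a·k))^(1/3) = (79.1×10³·7.5⁴/(8·5·190.59))^(1/3)
  = (32828.6)^(1/3) = 32.0197 mm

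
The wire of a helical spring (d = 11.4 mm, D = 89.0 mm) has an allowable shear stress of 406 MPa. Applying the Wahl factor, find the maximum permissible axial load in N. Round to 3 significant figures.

2230 N

C = D/d = 89.0/11.4 = 7.8070
K_W = (4C−1)/(4C−4) + 0.615/C = 30.228/27.228 + 0.0788 = 1.1890
τ_max = K·8FD/(πd³) → F_max = τ_allow·πd³/(8DK)
F_max = 406·π·11.4³/(8·89.0·1.1890) = 1.8897e+06/846.54 = 2232.3 N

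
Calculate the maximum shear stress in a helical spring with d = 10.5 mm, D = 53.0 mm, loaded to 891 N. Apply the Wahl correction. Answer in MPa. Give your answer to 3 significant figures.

136 MPa

Spring index C = D/d = 53.0/10.5 = 5.0476
K_W = (4C−1)/(4C−4) + 0.615/C = 19.190/16.190 + 0.1218 = 1.3071
τ₀ = 8FD/(πd³) = 8·891·53.0/(π·10.5³) = 377784/3636.8 = 103.88 MPa
τ_max = K·τ₀ = 1.3071 × 103.88 = 135.78 MPa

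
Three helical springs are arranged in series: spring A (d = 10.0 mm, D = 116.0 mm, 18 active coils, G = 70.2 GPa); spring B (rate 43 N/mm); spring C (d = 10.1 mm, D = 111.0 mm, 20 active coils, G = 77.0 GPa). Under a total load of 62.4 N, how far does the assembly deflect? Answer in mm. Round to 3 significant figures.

38.5 mm

k_A = Gd⁴/(8D³N_a) = (70.2×10³)(10.0⁴)/(8·116.0³·18) = 3.1232 N/mm
k_C = Gd⁴/(8D³N_a) = (77.0×10³)(10.1⁴)/(8·111.0³·20) = 3.6617 N/mm
Series: 1/k_eq = 1/3.1232 + 1/43 + 1/3.6617 = 0.61653; k_eq = 1.622 N/mm
δ = F/k_eq = 62.4/1.622 = 38.472 mm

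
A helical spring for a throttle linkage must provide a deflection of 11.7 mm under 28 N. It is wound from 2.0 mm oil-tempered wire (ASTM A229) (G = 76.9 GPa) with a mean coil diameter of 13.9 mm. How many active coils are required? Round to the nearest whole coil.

24

Required rate k = F/δ = 28/11.7 = 2.3932 N/mm
N_a = Gd⁴/(8D³k) = (76.9×10³ × 2.0⁴)/(8 × 13.9³ × 2.3932)
    = 1.2304e+06 / 51417 = 23.93 → 24 coils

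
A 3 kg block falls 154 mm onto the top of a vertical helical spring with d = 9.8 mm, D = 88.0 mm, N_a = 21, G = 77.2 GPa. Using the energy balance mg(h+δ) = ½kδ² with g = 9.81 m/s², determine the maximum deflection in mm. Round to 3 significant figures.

43.2 mm

k = Gd⁴/(8D³N_a) = (77.2×10³)(9.8⁴)/(8·88.0³·21) = 6.2196 N/mm
W = mg = 3 × 9.81 = 29.43 N
½kδ² − Wδ − Wh = 0 → δ = (W + √(W² + 2kWh))/k
δ = (29.43 + √(866.12 + 56377.4))/6.2196 = (29.43 + 239.26)/6.2196 = 43.2 mm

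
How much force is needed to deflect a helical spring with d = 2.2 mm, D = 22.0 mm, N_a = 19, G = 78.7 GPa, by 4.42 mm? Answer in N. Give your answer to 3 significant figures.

5.03 N

k = Gd⁴/(8D³N_a) = (78.7×10³)(2.2⁴)/(8·22.0³·19) = 1.1391 N/mm
F = k·δ = 1.1391 × 4.42 = 5.0347 N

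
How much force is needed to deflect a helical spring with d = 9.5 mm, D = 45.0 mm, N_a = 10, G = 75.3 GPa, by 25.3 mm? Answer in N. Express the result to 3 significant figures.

2130 N

k = Gd⁴/(8D³N_a) = (75.3×10³)(9.5⁴)/(8·45.0³·10) = 84.132 N/mm
F = k·δ = 84.132 × 25.3 = 2128.5 N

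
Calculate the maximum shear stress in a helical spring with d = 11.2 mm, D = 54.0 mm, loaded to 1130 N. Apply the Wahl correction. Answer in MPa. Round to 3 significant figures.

146 MPa

Spring index C = D/d = 54.0/11.2 = 4.8214
K_W = (4C−1)/(4C−4) + 0.615/C = 18.286/15.286 + 0.1276 = 1.3238
τ₀ = 8FD/(πd³) = 8·1130·54.0/(π·11.2³) = 488160/4413.7 = 110.6 MPa
τ_max = K·τ₀ = 1.3238 × 110.6 = 146.42 MPa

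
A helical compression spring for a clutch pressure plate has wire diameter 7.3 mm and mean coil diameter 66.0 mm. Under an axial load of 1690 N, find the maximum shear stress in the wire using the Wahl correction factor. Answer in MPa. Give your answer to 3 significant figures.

Spring index C = D/d = 66.0/7.3 = 9.0411
K_W = (4C−1)/(4C−4) + 0.615/C = 35.164/32.164 + 0.0680 = 1.1613
τ₀ = 8FD/(πd³) = 8·1690·66.0/(π·7.3³) = 892320/1222.1 = 730.13 MPa
τ_max = K·τ₀ = 1.1613 × 730.13 = 847.9 MPa

848 MPa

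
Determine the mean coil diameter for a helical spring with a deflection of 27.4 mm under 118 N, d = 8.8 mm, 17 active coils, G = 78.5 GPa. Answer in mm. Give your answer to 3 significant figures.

Required rate k = F/δ = 118/27.4 = 4.3066 N/mm
D = (Gd⁴/(8N_a·k))^(1/3) = (78.5×10³·8.8⁴/(8·17·4.3066))^(1/3)
  = (803767)^(1/3) = 92.9772 mm

93.0 mm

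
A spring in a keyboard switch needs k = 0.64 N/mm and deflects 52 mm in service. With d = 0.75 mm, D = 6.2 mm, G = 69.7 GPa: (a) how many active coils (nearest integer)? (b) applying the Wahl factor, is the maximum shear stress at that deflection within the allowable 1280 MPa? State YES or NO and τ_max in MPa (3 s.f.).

(a) 18 coils; (b) NO, τ_max = 1470 MPa

N_a = Gd⁴/(8D³k) = (69.7×10³)(0.75⁴)/(8·6.2³·0.64) = 18.07 → N_a = 18
Actual rate k = Gd⁴/(8D³·18) = 0.6426 N/mm
Working load F = kδ = 0.6426·52 = 33.415 N
C = 6.2/0.75 = 8.2667; K_W = (4C−1)/(4C−4)+0.615/C = 1.1776
τ_max = K_W·8FD/(πd³) = 1.1776·1250.5 = 1472.6 MPa
τ_max > 1280 MPa → exceeds allowable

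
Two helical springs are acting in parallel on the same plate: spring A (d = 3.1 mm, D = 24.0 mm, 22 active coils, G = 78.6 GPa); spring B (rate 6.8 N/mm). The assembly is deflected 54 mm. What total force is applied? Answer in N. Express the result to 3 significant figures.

k_A = Gd⁴/(8D³N_a) = (78.6×10³)(3.1⁴)/(8·24.0³·22) = 2.9835 N/mm
Parallel: k_eq = 2.9835 + 6.8 = 9.7835 N/mm
F = k_eq·δ = 9.7835·54 = 528.31 N

528 N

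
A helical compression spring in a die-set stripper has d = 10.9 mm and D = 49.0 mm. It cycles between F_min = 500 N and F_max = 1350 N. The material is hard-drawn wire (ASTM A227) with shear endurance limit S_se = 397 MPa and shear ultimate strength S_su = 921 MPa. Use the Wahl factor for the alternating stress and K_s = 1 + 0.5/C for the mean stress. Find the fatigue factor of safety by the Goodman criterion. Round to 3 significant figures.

C = D/d = 49.0/10.9 = 4.4954; K_W = (4C−1)/(4C−4)+0.615/C = 1.3514; K_s = 1+0.5/C = 1.1112
F_a = (F_max−F_min)/2 = 425 N; F_m = (F_max+F_min)/2 = 925 N
τ_a = K_W·8F_aD/(πd³) = 1.3514 × 40.949 = 55.338 MPa
τ_m = K_s·8F_mD/(πd³) = 1.1112 × 89.125 = 99.038 MPa
Goodman: 1/n_f = τ_a/S_se + τ_m/S_su = 55.338/397 + 99.038/921 = 0.13939 + 0.10753 = 0.24692
n_f = 1/0.24692 = 4.05

4.05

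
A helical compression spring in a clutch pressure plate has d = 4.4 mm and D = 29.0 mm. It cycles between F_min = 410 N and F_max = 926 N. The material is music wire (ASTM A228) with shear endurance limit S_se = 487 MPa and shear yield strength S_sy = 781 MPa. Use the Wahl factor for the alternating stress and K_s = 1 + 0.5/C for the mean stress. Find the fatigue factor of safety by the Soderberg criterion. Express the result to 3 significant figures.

0.734

C = D/d = 29.0/4.4 = 6.5909; K_W = (4C−1)/(4C−4)+0.615/C = 1.2275; K_s = 1+0.5/C = 1.0759
F_a = (F_max−F_min)/2 = 258 N; F_m = (F_max+F_min)/2 = 668 N
τ_a = K_W·8F_aD/(πd³) = 1.2275 × 223.67 = 274.54 MPa
τ_m = K_s·8F_mD/(πd³) = 1.0759 × 579.1 = 623.04 MPa
Soderberg: 1/n_f = τ_a/S_se + τ_m/S_sy = 274.54/487 + 623.04/781 = 0.56374 + 0.79774 = 1.3615
n_f = 1/1.3615 = 0.7345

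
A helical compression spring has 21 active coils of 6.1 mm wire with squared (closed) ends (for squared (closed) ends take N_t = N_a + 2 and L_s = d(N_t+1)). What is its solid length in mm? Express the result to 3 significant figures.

squared (closed) ends: N_t = N_a + 2 = 21 + 2 = 23
L_s = d·(N_t+1) = 6.1 × 24 = 146.4 mm

146 mm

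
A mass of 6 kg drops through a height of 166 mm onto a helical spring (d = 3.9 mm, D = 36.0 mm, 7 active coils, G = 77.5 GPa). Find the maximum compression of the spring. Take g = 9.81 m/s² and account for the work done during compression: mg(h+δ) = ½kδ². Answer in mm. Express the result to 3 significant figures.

k = Gd⁴/(8D³N_a) = (77.5×10³)(3.9⁴)/(8·36.0³·7) = 6.8622 N/mm
W = mg = 6 × 9.81 = 58.86 N
½kδ² − Wδ − Wh = 0 → δ = (W + √(W² + 2kWh))/k
δ = (58.86 + √(3464.5 + 134098))/6.8622 = (58.86 + 370.89)/6.8622 = 62.626 mm

62.6 mm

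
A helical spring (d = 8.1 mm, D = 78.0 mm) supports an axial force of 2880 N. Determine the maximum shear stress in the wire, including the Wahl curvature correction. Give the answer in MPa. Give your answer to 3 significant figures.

1240 MPa

Spring index C = D/d = 78.0/8.1 = 9.6296
K_W = (4C−1)/(4C−4) + 0.615/C = 37.519/34.519 + 0.0639 = 1.1508
τ₀ = 8FD/(πd³) = 8·2880·78.0/(π·8.1³) = 1.79712e+06/1669.6 = 1076.4 MPa
τ_max = K·τ₀ = 1.1508 × 1076.4 = 1238.7 MPa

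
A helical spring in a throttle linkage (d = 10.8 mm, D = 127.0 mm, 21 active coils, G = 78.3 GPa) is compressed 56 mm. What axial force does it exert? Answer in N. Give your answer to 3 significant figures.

173 N

k = Gd⁴/(8D³N_a) = (78.3×10³)(10.8⁴)/(8·127.0³·21) = 3.0955 N/mm
F = k·δ = 3.0955 × 56 = 173.35 N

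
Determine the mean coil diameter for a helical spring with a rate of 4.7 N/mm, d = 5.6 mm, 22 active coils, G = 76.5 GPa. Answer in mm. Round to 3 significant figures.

45.0 mm

D = (Gd⁴/(8N_a·k))^(1/3) = (76.5×10³·5.6⁴/(8·22·4.7))^(1/3)
  = (90950.1)^(1/3) = 44.9712 mm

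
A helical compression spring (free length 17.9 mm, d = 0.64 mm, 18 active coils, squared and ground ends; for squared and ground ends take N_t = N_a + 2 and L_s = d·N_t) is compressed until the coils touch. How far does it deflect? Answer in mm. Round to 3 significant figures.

N_t = 20; L_s = 0.64·20 = 12.8 mm
δ_solid = L₀ − L_s = 17.9 − 12.8 = 5.1 mm

5.10 mm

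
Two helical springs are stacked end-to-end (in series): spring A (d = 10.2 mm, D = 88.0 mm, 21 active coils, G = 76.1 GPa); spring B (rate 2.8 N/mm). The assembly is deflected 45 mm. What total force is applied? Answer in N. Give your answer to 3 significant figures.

90.7 N

k_A = Gd⁴/(8D³N_a) = (76.1×10³)(10.2⁴)/(8·88.0³·21) = 7.195 N/mm
Series: 1/k_eq = 1/7.195 + 1/2.8 = 0.49613; k_eq = 2.0156 N/mm
F = k_eq·δ = 2.0156·45 = 90.702 N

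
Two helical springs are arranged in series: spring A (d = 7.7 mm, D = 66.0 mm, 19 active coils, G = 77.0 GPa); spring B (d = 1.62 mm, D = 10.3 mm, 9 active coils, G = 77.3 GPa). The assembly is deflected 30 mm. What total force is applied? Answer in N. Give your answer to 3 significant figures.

97.0 N

k_A = Gd⁴/(8D³N_a) = (77.0×10³)(7.7⁴)/(8·66.0³·19) = 6.1941 N/mm
k_B = Gd⁴/(8D³N_a) = (77.3×10³)(1.62⁴)/(8·10.3³·9) = 6.767 N/mm
Series: 1/k_eq = 1/6.1941 + 1/6.767 = 0.30922; k_eq = 3.2339 N/mm
F = k_eq·δ = 3.2339·30 = 97.018 N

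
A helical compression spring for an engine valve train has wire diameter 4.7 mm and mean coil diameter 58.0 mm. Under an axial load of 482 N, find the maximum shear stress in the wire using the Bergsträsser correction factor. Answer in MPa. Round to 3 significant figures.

Spring index C = D/d = 58.0/4.7 = 12.3404
K_B = (4C+2)/(4C−3) = 51.362/46.362 = 1.1078
τ₀ = 8FD/(πd³) = 8·482·58.0/(π·4.7³) = 223648/326.17 = 685.68 MPa
τ_max = K·τ₀ = 1.1078 × 685.68 = 759.63 MPa

760 MPa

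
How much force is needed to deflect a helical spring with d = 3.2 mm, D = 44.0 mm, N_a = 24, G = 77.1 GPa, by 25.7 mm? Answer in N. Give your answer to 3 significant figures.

12.7 N

k = Gd⁴/(8D³N_a) = (77.1×10³)(3.2⁴)/(8·44.0³·24) = 0.49431 N/mm
F = k·δ = 0.49431 × 25.7 = 12.704 N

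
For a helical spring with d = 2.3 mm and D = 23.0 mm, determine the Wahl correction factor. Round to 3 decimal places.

C = D/d = 23.0/2.3 = 10.0000
K_W = (4C−1)/(4C−4) + 0.615/C = 39.000/36.000 + 0.0615 = 1.1448

1.145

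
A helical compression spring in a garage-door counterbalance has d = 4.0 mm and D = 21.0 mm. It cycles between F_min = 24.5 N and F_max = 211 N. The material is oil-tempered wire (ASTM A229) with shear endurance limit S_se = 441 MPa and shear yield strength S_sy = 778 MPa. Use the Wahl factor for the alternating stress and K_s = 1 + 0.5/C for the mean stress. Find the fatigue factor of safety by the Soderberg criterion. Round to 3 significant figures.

C = D/d = 21.0/4.0 = 5.2500; K_W = (4C−1)/(4C−4)+0.615/C = 1.2936; K_s = 1+0.5/C = 1.0952
F_a = (F_max−F_min)/2 = 93.25 N; F_m = (F_max+F_min)/2 = 117.75 N
τ_a = K_W·8F_aD/(πd³) = 1.2936 × 77.916 = 100.79 MPa
τ_m = K_s·8F_mD/(πd³) = 1.0952 × 98.388 = 107.76 MPa
Soderberg: 1/n_f = τ_a/S_se + τ_m/S_sy = 100.79/441 + 107.76/778 = 0.22856 + 0.13851 = 0.36706
n_f = 1/0.36706 = 2.724

2.72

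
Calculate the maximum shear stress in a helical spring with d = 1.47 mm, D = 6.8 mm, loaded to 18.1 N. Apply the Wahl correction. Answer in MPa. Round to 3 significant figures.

132 MPa

Spring index C = D/d = 6.8/1.47 = 4.6259
K_W = (4C−1)/(4C−4) + 0.615/C = 17.503/14.503 + 0.1329 = 1.3398
τ₀ = 8FD/(πd³) = 8·18.1·6.8/(π·1.47³) = 984.64/9.9793 = 98.668 MPa
τ_max = K·τ₀ = 1.3398 × 98.668 = 132.19 MPa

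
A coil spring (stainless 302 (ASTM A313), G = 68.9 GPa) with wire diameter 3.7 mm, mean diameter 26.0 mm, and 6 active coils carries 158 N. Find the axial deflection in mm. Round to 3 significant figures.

10.3 mm

k = Gd⁴/(8D³N_a) = (68.9×10³)(3.7⁴)/(8·26.0³·6) = 15.306 N/mm
δ = F/k = 158 / 15.306 = 10.323 mm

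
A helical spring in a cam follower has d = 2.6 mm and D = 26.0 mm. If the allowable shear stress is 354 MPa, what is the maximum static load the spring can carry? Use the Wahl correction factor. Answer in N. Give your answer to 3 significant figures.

82.1 N

C = D/d = 26.0/2.6 = 10.0000
K_W = (4C−1)/(4C−4) + 0.615/C = 39.000/36.000 + 0.0615 = 1.1448
τ_max = K·8FD/(πd³) → F_max = τ_allow·πd³/(8DK)
F_max = 354·π·2.6³/(8·26.0·1.1448) = 19547/238.13 = 82.086 N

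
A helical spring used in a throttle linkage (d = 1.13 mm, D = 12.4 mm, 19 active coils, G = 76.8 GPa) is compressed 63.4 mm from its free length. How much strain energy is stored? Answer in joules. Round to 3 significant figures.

0.868 J

k = Gd⁴/(8D³N_a) = (76.8×10³)(1.13⁴)/(8·12.4³·19) = 0.43208 N/mm
U = ½kδ² = 0.5 × 0.43208 × 63.4² = 868.39 N·mm = 0.86839 J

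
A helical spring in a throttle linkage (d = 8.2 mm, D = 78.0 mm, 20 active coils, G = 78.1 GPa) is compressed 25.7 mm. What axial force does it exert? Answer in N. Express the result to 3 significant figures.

k = Gd⁴/(8D³N_a) = (78.1×10³)(8.2⁴)/(8·78.0³·20) = 4.6505 N/mm
F = k·δ = 4.6505 × 25.7 = 119.52 N

120 N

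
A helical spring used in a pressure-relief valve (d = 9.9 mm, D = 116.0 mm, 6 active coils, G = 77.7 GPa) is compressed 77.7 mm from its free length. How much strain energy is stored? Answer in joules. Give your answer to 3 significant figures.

k = Gd⁴/(8D³N_a) = (77.7×10³)(9.9⁴)/(8·116.0³·6) = 9.962 N/mm
U = ½kδ² = 0.5 × 9.962 × 77.7² = 30072 N·mm = 30.072 J

30.1 J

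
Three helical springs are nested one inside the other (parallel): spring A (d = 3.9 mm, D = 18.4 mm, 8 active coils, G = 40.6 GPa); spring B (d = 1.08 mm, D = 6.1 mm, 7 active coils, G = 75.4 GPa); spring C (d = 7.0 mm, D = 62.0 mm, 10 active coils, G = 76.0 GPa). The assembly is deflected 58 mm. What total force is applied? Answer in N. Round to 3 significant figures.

k_A = Gd⁴/(8D³N_a) = (40.6×10³)(3.9⁴)/(8·18.4³·8) = 23.559 N/mm
k_B = Gd⁴/(8D³N_a) = (75.4×10³)(1.08⁴)/(8·6.1³·7) = 8.0703 N/mm
k_C = Gd⁴/(8D³N_a) = (76.0×10³)(7.0⁴)/(8·62.0³·10) = 9.5706 N/mm
Parallel: k_eq = 23.559 + 8.0703 + 9.5706 = 41.2 N/mm
F = k_eq·δ = 41.2·58 = 2389.6 N

2390 N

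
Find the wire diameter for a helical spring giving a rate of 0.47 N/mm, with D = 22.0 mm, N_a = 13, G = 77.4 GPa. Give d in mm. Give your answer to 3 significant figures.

1.61 mm

d = (8D³N_a·k / G)^(1/4) = (8·22.0³·13·0.47 / (77.4×10³))^0.25
  = (6.7245)^0.25 = 1.6103 mm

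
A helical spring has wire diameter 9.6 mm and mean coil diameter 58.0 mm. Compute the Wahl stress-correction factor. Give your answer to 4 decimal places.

1.2506

C = D/d = 58.0/9.6 = 6.0417
K_W = (4C−1)/(4C−4) + 0.615/C = 23.167/20.167 + 0.1018 = 1.2506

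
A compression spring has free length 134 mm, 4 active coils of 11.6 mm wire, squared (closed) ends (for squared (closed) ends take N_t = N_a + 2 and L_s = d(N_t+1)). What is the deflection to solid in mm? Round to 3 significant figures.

52.8 mm

N_t = 6; L_s = 11.6·7 = 81.2 mm
δ_solid = L₀ − L_s = 134 − 81.2 = 52.8 mm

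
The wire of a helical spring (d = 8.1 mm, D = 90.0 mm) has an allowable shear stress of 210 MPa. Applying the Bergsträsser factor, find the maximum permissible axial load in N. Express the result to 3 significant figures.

435 N

C = D/d = 90.0/8.1 = 11.1111
K_B = (4C+2)/(4C−3) = 46.444/41.444 = 1.1206
τ_max = K·8FD/(πd³) → F_max = τ_allow·πd³/(8DK)
F_max = 210·π·8.1³/(8·90.0·1.1206) = 3.5061e+05/806.86 = 434.53 N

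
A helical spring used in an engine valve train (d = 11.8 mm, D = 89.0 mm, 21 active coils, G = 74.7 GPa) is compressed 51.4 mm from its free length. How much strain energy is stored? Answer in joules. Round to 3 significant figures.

16.2 J

k = Gd⁴/(8D³N_a) = (74.7×10³)(11.8⁴)/(8·89.0³·21) = 12.228 N/mm
U = ½kδ² = 0.5 × 12.228 × 51.4² = 16153 N·mm = 16.153 J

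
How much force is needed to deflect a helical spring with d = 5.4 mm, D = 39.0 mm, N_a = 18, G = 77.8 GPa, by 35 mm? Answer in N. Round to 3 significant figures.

k = Gd⁴/(8D³N_a) = (77.8×10³)(5.4⁴)/(8·39.0³·18) = 7.7446 N/mm
F = k·δ = 7.7446 × 35 = 271.06 N

271 N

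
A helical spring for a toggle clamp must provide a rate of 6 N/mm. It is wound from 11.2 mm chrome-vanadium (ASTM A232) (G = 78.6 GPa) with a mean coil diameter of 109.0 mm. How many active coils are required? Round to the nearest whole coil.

N_a = Gd⁴/(8D³k) = (78.6×10³ × 11.2⁴)/(8 × 109.0³ × 6)
    = 1.23679e+09 / 6.21614e+07 = 19.9 → 20 coils

20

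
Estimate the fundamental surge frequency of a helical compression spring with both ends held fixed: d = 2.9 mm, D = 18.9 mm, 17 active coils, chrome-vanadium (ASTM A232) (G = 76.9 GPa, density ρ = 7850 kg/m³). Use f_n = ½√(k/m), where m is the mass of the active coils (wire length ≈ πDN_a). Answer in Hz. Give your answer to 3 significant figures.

k = Gd⁴/(8D³N_a) = (76.9×10³)(2.9⁴)/(8·18.9³·17) = 5.9237 N/mm = 5923.7 N/m
Wire length L = πDN_a = π·18.9·17 = 1009.4 mm
m = ρ·(πd²/4)·L = 7850 × 6.6052×10⁻⁶ m² × 1.0094 m = 0.052338 kg
f_n = ½√(k/m) = 0.5·√(5923.7/0.052338) = 0.5·√(1.1318e+05) = 168.21 Hz

168 Hz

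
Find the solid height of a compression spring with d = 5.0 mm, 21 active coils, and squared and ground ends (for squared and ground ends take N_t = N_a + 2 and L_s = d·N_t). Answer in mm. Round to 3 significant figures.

115 mm

squared and ground ends: N_t = N_a + 2 = 21 + 2 = 23
L_s = d·N_t = 5.0 × 23 = 115 mm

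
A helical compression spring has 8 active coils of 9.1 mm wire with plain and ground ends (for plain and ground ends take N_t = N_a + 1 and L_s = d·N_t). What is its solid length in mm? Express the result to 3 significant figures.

plain and ground ends: N_t = N_a + 1 = 8 + 1 = 9
L_s = d·N_t = 9.1 × 9 = 81.9 mm

81.9 mm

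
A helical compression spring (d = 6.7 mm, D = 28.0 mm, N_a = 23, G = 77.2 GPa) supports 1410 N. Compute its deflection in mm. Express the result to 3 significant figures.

k = Gd⁴/(8D³N_a) = (77.2×10³)(6.7⁴)/(8·28.0³·23) = 38.515 N/mm
δ = F/k = 1410 / 38.515 = 36.61 mm

36.6 mm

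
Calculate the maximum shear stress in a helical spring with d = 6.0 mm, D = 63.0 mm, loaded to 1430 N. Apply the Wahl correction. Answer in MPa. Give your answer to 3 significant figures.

1210 MPa

Spring index C = D/d = 63.0/6.0 = 10.5000
K_W = (4C−1)/(4C−4) + 0.615/C = 41.000/38.000 + 0.0586 = 1.1375
τ₀ = 8FD/(πd³) = 8·1430·63.0/(π·6.0³) = 720720/678.58 = 1062.1 MPa
τ_max = K·τ₀ = 1.1375 × 1062.1 = 1208.2 MPa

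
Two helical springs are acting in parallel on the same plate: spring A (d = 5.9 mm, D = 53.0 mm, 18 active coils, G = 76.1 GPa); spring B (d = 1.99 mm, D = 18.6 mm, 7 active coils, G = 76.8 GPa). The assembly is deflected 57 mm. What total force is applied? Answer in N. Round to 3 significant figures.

436 N

k_A = Gd⁴/(8D³N_a) = (76.1×10³)(5.9⁴)/(8·53.0³·18) = 4.3013 N/mm
k_B = Gd⁴/(8D³N_a) = (76.8×10³)(1.99⁴)/(8·18.6³·7) = 3.3423 N/mm
Parallel: k_eq = 4.3013 + 3.3423 = 7.6436 N/mm
F = k_eq·δ = 7.6436·57 = 435.69 N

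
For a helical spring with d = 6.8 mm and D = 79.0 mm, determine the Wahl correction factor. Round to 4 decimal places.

C = D/d = 79.0/6.8 = 11.6176
K_W = (4C−1)/(4C−4) + 0.615/C = 45.471/42.471 + 0.0529 = 1.1236

1.1236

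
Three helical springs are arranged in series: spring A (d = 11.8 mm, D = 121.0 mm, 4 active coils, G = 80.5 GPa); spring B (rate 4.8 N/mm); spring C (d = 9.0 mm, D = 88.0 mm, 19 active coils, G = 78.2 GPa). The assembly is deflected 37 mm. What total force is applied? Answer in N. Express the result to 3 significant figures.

k_A = Gd⁴/(8D³N_a) = (80.5×10³)(11.8⁴)/(8·121.0³·4) = 27.531 N/mm
k_C = Gd⁴/(8D³N_a) = (78.2×10³)(9.0⁴)/(8·88.0³·19) = 4.9532 N/mm
Series: 1/k_eq = 1/27.531 + 1/4.8 + 1/4.9532 = 0.44655; k_eq = 2.2394 N/mm
F = k_eq·δ = 2.2394·37 = 82.858 N

82.9 N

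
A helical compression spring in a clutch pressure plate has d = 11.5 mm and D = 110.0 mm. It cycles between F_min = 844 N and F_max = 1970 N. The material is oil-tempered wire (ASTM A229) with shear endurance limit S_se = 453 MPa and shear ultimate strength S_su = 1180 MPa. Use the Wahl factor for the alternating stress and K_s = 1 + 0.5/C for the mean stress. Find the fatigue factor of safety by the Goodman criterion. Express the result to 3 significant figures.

C = D/d = 110.0/11.5 = 9.5652; K_W = (4C−1)/(4C−4)+0.615/C = 1.1519; K_s = 1+0.5/C = 1.0523
F_a = (F_max−F_min)/2 = 563 N; F_m = (F_max+F_min)/2 = 1407 N
τ_a = K_W·8F_aD/(πd³) = 1.1519 × 103.69 = 119.44 MPa
τ_m = K_s·8F_mD/(πd³) = 1.0523 × 259.14 = 272.69 MPa
Goodman: 1/n_f = τ_a/S_se + τ_m/S_su = 119.44/453 + 272.69/1180 = 0.26366 + 0.23109 = 0.49475
n_f = 1/0.49475 = 2.021

2.02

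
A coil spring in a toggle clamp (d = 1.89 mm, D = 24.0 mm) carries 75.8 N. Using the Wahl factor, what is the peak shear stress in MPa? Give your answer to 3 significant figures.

763 MPa

Spring index C = D/d = 24.0/1.89 = 12.6984
K_W = (4C−1)/(4C−4) + 0.615/C = 49.794/46.794 + 0.0484 = 1.1125
τ₀ = 8FD/(πd³) = 8·75.8·24.0/(π·1.89³) = 14553.6/21.21 = 686.18 MPa
τ_max = K·τ₀ = 1.1125 × 686.18 = 763.4 MPa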